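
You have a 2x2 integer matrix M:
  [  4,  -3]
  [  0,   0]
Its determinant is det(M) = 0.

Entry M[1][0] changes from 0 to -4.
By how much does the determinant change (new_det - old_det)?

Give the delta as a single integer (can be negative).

Answer: -12

Derivation:
Cofactor C_10 = 3
Entry delta = -4 - 0 = -4
Det delta = entry_delta * cofactor = -4 * 3 = -12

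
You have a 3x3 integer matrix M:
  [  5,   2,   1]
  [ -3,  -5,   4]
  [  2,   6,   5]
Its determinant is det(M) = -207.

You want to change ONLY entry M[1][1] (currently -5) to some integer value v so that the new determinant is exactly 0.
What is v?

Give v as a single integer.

Answer: 4

Derivation:
det is linear in entry M[1][1]: det = old_det + (v - -5) * C_11
Cofactor C_11 = 23
Want det = 0: -207 + (v - -5) * 23 = 0
  (v - -5) = 207 / 23 = 9
  v = -5 + (9) = 4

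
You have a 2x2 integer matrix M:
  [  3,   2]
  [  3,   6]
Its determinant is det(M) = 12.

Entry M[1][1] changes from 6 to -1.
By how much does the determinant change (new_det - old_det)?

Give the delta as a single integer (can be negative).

Answer: -21

Derivation:
Cofactor C_11 = 3
Entry delta = -1 - 6 = -7
Det delta = entry_delta * cofactor = -7 * 3 = -21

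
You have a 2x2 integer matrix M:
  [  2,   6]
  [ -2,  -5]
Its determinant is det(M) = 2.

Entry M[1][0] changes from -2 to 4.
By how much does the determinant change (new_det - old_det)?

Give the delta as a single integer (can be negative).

Cofactor C_10 = -6
Entry delta = 4 - -2 = 6
Det delta = entry_delta * cofactor = 6 * -6 = -36

Answer: -36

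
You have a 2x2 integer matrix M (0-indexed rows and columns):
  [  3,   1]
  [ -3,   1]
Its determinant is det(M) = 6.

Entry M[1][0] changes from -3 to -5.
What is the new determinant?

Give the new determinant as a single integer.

Answer: 8

Derivation:
det is linear in row 1: changing M[1][0] by delta changes det by delta * cofactor(1,0).
Cofactor C_10 = (-1)^(1+0) * minor(1,0) = -1
Entry delta = -5 - -3 = -2
Det delta = -2 * -1 = 2
New det = 6 + 2 = 8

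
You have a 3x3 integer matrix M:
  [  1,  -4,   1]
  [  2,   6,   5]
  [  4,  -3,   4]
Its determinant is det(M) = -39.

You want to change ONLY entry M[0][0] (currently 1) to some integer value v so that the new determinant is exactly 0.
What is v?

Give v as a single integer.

Answer: 2

Derivation:
det is linear in entry M[0][0]: det = old_det + (v - 1) * C_00
Cofactor C_00 = 39
Want det = 0: -39 + (v - 1) * 39 = 0
  (v - 1) = 39 / 39 = 1
  v = 1 + (1) = 2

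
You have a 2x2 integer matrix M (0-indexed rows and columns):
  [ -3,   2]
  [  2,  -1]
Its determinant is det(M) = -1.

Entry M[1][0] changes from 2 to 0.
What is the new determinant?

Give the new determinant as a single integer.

Answer: 3

Derivation:
det is linear in row 1: changing M[1][0] by delta changes det by delta * cofactor(1,0).
Cofactor C_10 = (-1)^(1+0) * minor(1,0) = -2
Entry delta = 0 - 2 = -2
Det delta = -2 * -2 = 4
New det = -1 + 4 = 3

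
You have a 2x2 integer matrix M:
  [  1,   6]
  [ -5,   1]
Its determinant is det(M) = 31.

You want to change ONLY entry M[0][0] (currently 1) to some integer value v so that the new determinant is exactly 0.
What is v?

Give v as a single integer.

Answer: -30

Derivation:
det is linear in entry M[0][0]: det = old_det + (v - 1) * C_00
Cofactor C_00 = 1
Want det = 0: 31 + (v - 1) * 1 = 0
  (v - 1) = -31 / 1 = -31
  v = 1 + (-31) = -30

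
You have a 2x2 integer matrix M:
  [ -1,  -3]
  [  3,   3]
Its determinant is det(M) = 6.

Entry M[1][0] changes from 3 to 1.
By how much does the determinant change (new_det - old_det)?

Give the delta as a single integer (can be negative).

Answer: -6

Derivation:
Cofactor C_10 = 3
Entry delta = 1 - 3 = -2
Det delta = entry_delta * cofactor = -2 * 3 = -6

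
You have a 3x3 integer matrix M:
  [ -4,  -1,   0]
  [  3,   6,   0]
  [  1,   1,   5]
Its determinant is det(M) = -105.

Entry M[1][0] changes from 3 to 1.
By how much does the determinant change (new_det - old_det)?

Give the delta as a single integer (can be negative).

Cofactor C_10 = 5
Entry delta = 1 - 3 = -2
Det delta = entry_delta * cofactor = -2 * 5 = -10

Answer: -10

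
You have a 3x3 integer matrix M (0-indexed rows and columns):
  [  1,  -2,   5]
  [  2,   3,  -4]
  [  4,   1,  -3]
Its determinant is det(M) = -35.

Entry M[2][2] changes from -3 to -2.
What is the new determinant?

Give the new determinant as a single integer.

det is linear in row 2: changing M[2][2] by delta changes det by delta * cofactor(2,2).
Cofactor C_22 = (-1)^(2+2) * minor(2,2) = 7
Entry delta = -2 - -3 = 1
Det delta = 1 * 7 = 7
New det = -35 + 7 = -28

Answer: -28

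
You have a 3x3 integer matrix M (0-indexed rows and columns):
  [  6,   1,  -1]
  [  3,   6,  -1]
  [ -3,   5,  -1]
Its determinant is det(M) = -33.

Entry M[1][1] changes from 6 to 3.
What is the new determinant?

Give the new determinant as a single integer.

det is linear in row 1: changing M[1][1] by delta changes det by delta * cofactor(1,1).
Cofactor C_11 = (-1)^(1+1) * minor(1,1) = -9
Entry delta = 3 - 6 = -3
Det delta = -3 * -9 = 27
New det = -33 + 27 = -6

Answer: -6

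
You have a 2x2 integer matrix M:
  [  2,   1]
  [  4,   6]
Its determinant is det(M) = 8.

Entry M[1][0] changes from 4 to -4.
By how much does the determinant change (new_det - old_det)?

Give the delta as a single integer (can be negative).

Cofactor C_10 = -1
Entry delta = -4 - 4 = -8
Det delta = entry_delta * cofactor = -8 * -1 = 8

Answer: 8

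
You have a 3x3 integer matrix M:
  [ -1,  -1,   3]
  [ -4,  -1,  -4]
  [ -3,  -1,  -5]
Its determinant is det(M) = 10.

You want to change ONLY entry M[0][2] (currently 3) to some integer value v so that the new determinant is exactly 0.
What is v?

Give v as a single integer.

det is linear in entry M[0][2]: det = old_det + (v - 3) * C_02
Cofactor C_02 = 1
Want det = 0: 10 + (v - 3) * 1 = 0
  (v - 3) = -10 / 1 = -10
  v = 3 + (-10) = -7

Answer: -7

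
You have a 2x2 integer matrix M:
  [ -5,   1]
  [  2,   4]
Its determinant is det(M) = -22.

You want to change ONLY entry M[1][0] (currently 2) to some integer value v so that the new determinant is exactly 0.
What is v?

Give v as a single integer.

Answer: -20

Derivation:
det is linear in entry M[1][0]: det = old_det + (v - 2) * C_10
Cofactor C_10 = -1
Want det = 0: -22 + (v - 2) * -1 = 0
  (v - 2) = 22 / -1 = -22
  v = 2 + (-22) = -20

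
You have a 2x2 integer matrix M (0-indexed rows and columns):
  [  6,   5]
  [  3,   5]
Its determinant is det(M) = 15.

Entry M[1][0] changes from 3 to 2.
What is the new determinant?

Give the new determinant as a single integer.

det is linear in row 1: changing M[1][0] by delta changes det by delta * cofactor(1,0).
Cofactor C_10 = (-1)^(1+0) * minor(1,0) = -5
Entry delta = 2 - 3 = -1
Det delta = -1 * -5 = 5
New det = 15 + 5 = 20

Answer: 20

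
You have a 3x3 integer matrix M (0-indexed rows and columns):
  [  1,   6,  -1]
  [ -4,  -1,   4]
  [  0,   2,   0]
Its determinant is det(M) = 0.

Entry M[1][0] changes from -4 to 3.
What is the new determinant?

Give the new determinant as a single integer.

det is linear in row 1: changing M[1][0] by delta changes det by delta * cofactor(1,0).
Cofactor C_10 = (-1)^(1+0) * minor(1,0) = -2
Entry delta = 3 - -4 = 7
Det delta = 7 * -2 = -14
New det = 0 + -14 = -14

Answer: -14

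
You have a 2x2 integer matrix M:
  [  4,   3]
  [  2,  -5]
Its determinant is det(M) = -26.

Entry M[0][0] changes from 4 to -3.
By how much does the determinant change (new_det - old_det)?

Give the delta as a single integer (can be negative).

Cofactor C_00 = -5
Entry delta = -3 - 4 = -7
Det delta = entry_delta * cofactor = -7 * -5 = 35

Answer: 35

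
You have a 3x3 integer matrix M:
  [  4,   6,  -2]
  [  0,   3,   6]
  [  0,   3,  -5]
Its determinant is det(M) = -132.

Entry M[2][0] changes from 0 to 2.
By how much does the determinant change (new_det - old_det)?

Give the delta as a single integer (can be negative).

Cofactor C_20 = 42
Entry delta = 2 - 0 = 2
Det delta = entry_delta * cofactor = 2 * 42 = 84

Answer: 84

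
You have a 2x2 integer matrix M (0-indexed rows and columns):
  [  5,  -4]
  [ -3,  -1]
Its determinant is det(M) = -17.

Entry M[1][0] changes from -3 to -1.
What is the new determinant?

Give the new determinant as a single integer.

Answer: -9

Derivation:
det is linear in row 1: changing M[1][0] by delta changes det by delta * cofactor(1,0).
Cofactor C_10 = (-1)^(1+0) * minor(1,0) = 4
Entry delta = -1 - -3 = 2
Det delta = 2 * 4 = 8
New det = -17 + 8 = -9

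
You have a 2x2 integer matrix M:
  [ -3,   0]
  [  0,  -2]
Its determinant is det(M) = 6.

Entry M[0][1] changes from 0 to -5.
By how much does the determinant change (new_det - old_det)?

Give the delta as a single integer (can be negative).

Cofactor C_01 = 0
Entry delta = -5 - 0 = -5
Det delta = entry_delta * cofactor = -5 * 0 = 0

Answer: 0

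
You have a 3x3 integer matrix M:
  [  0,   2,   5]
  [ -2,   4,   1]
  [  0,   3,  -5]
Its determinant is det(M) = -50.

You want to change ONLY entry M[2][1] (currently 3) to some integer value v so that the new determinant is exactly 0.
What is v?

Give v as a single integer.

Answer: -2

Derivation:
det is linear in entry M[2][1]: det = old_det + (v - 3) * C_21
Cofactor C_21 = -10
Want det = 0: -50 + (v - 3) * -10 = 0
  (v - 3) = 50 / -10 = -5
  v = 3 + (-5) = -2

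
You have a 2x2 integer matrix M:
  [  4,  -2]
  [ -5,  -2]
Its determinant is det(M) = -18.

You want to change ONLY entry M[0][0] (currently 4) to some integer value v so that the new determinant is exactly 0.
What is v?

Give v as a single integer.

det is linear in entry M[0][0]: det = old_det + (v - 4) * C_00
Cofactor C_00 = -2
Want det = 0: -18 + (v - 4) * -2 = 0
  (v - 4) = 18 / -2 = -9
  v = 4 + (-9) = -5

Answer: -5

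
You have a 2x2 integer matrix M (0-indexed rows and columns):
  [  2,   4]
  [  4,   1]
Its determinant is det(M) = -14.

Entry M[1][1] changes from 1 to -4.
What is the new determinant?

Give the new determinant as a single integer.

det is linear in row 1: changing M[1][1] by delta changes det by delta * cofactor(1,1).
Cofactor C_11 = (-1)^(1+1) * minor(1,1) = 2
Entry delta = -4 - 1 = -5
Det delta = -5 * 2 = -10
New det = -14 + -10 = -24

Answer: -24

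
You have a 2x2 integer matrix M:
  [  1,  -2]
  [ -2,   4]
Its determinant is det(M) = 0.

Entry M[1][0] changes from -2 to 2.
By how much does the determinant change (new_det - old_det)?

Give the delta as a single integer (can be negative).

Answer: 8

Derivation:
Cofactor C_10 = 2
Entry delta = 2 - -2 = 4
Det delta = entry_delta * cofactor = 4 * 2 = 8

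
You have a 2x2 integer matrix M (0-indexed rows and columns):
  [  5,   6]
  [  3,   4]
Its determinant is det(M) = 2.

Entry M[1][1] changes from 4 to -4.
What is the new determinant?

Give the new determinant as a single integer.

det is linear in row 1: changing M[1][1] by delta changes det by delta * cofactor(1,1).
Cofactor C_11 = (-1)^(1+1) * minor(1,1) = 5
Entry delta = -4 - 4 = -8
Det delta = -8 * 5 = -40
New det = 2 + -40 = -38

Answer: -38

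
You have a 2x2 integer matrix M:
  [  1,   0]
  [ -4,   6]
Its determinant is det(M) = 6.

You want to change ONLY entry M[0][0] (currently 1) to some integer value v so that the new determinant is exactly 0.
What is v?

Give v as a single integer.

det is linear in entry M[0][0]: det = old_det + (v - 1) * C_00
Cofactor C_00 = 6
Want det = 0: 6 + (v - 1) * 6 = 0
  (v - 1) = -6 / 6 = -1
  v = 1 + (-1) = 0

Answer: 0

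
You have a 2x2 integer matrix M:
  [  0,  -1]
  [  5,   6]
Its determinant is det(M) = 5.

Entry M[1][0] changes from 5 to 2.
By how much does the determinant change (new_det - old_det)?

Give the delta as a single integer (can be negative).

Answer: -3

Derivation:
Cofactor C_10 = 1
Entry delta = 2 - 5 = -3
Det delta = entry_delta * cofactor = -3 * 1 = -3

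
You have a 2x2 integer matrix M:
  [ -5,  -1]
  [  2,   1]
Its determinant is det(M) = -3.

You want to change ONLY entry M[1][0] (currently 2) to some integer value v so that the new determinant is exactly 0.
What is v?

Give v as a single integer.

Answer: 5

Derivation:
det is linear in entry M[1][0]: det = old_det + (v - 2) * C_10
Cofactor C_10 = 1
Want det = 0: -3 + (v - 2) * 1 = 0
  (v - 2) = 3 / 1 = 3
  v = 2 + (3) = 5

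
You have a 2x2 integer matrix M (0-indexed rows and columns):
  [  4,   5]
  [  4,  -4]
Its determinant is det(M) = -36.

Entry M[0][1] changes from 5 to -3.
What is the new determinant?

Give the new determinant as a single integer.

det is linear in row 0: changing M[0][1] by delta changes det by delta * cofactor(0,1).
Cofactor C_01 = (-1)^(0+1) * minor(0,1) = -4
Entry delta = -3 - 5 = -8
Det delta = -8 * -4 = 32
New det = -36 + 32 = -4

Answer: -4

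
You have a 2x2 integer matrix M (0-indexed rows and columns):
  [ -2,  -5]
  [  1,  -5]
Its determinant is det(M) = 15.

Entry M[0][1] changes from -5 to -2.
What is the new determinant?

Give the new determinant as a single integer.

det is linear in row 0: changing M[0][1] by delta changes det by delta * cofactor(0,1).
Cofactor C_01 = (-1)^(0+1) * minor(0,1) = -1
Entry delta = -2 - -5 = 3
Det delta = 3 * -1 = -3
New det = 15 + -3 = 12

Answer: 12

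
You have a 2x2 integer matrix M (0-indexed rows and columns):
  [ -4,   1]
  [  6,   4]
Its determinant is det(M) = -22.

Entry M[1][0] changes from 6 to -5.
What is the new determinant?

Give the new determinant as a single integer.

det is linear in row 1: changing M[1][0] by delta changes det by delta * cofactor(1,0).
Cofactor C_10 = (-1)^(1+0) * minor(1,0) = -1
Entry delta = -5 - 6 = -11
Det delta = -11 * -1 = 11
New det = -22 + 11 = -11

Answer: -11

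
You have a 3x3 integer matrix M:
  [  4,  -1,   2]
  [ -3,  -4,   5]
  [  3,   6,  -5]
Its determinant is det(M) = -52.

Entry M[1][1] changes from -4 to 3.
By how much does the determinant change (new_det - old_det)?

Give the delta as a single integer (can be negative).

Cofactor C_11 = -26
Entry delta = 3 - -4 = 7
Det delta = entry_delta * cofactor = 7 * -26 = -182

Answer: -182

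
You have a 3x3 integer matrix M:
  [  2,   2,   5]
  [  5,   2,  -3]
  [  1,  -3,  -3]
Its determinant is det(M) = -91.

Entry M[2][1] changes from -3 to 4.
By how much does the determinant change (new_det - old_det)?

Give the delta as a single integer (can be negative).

Answer: 217

Derivation:
Cofactor C_21 = 31
Entry delta = 4 - -3 = 7
Det delta = entry_delta * cofactor = 7 * 31 = 217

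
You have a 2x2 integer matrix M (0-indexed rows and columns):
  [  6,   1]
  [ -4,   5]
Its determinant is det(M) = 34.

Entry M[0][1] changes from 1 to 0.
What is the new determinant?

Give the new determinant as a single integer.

det is linear in row 0: changing M[0][1] by delta changes det by delta * cofactor(0,1).
Cofactor C_01 = (-1)^(0+1) * minor(0,1) = 4
Entry delta = 0 - 1 = -1
Det delta = -1 * 4 = -4
New det = 34 + -4 = 30

Answer: 30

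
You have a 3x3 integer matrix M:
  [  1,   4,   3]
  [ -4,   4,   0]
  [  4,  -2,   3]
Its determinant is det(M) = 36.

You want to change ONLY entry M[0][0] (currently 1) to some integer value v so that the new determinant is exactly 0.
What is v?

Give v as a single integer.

det is linear in entry M[0][0]: det = old_det + (v - 1) * C_00
Cofactor C_00 = 12
Want det = 0: 36 + (v - 1) * 12 = 0
  (v - 1) = -36 / 12 = -3
  v = 1 + (-3) = -2

Answer: -2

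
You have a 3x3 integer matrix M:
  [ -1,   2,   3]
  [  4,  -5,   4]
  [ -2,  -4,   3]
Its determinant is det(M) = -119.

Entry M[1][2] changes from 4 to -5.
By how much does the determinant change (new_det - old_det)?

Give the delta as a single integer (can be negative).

Answer: 72

Derivation:
Cofactor C_12 = -8
Entry delta = -5 - 4 = -9
Det delta = entry_delta * cofactor = -9 * -8 = 72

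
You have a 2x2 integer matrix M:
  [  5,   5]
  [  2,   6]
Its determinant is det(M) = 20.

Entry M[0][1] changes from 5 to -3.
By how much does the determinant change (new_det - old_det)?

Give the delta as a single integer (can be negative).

Answer: 16

Derivation:
Cofactor C_01 = -2
Entry delta = -3 - 5 = -8
Det delta = entry_delta * cofactor = -8 * -2 = 16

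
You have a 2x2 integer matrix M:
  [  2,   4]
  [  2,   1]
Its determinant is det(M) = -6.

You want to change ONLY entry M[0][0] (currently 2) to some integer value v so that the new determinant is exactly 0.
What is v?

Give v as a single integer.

det is linear in entry M[0][0]: det = old_det + (v - 2) * C_00
Cofactor C_00 = 1
Want det = 0: -6 + (v - 2) * 1 = 0
  (v - 2) = 6 / 1 = 6
  v = 2 + (6) = 8

Answer: 8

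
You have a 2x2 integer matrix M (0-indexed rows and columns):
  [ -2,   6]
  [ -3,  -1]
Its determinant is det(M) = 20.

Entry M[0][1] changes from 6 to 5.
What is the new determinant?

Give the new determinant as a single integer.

Answer: 17

Derivation:
det is linear in row 0: changing M[0][1] by delta changes det by delta * cofactor(0,1).
Cofactor C_01 = (-1)^(0+1) * minor(0,1) = 3
Entry delta = 5 - 6 = -1
Det delta = -1 * 3 = -3
New det = 20 + -3 = 17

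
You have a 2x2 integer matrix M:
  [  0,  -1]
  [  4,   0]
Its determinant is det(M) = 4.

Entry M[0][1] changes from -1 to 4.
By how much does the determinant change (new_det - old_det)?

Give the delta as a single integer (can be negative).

Answer: -20

Derivation:
Cofactor C_01 = -4
Entry delta = 4 - -1 = 5
Det delta = entry_delta * cofactor = 5 * -4 = -20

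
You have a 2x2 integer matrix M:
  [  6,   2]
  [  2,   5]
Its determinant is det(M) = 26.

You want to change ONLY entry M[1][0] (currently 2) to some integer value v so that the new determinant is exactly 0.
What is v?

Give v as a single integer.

Answer: 15

Derivation:
det is linear in entry M[1][0]: det = old_det + (v - 2) * C_10
Cofactor C_10 = -2
Want det = 0: 26 + (v - 2) * -2 = 0
  (v - 2) = -26 / -2 = 13
  v = 2 + (13) = 15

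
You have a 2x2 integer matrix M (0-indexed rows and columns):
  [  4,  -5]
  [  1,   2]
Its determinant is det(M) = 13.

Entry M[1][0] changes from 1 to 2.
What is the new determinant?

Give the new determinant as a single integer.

Answer: 18

Derivation:
det is linear in row 1: changing M[1][0] by delta changes det by delta * cofactor(1,0).
Cofactor C_10 = (-1)^(1+0) * minor(1,0) = 5
Entry delta = 2 - 1 = 1
Det delta = 1 * 5 = 5
New det = 13 + 5 = 18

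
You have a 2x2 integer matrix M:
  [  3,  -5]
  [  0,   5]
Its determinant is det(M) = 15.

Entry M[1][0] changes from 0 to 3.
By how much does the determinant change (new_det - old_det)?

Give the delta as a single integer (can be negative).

Cofactor C_10 = 5
Entry delta = 3 - 0 = 3
Det delta = entry_delta * cofactor = 3 * 5 = 15

Answer: 15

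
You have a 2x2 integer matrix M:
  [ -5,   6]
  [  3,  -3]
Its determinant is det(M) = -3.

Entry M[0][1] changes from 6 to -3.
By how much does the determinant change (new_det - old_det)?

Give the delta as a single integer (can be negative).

Answer: 27

Derivation:
Cofactor C_01 = -3
Entry delta = -3 - 6 = -9
Det delta = entry_delta * cofactor = -9 * -3 = 27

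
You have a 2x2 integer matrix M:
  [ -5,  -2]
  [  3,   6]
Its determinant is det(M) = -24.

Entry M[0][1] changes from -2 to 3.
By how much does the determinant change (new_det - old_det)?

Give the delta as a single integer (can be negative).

Cofactor C_01 = -3
Entry delta = 3 - -2 = 5
Det delta = entry_delta * cofactor = 5 * -3 = -15

Answer: -15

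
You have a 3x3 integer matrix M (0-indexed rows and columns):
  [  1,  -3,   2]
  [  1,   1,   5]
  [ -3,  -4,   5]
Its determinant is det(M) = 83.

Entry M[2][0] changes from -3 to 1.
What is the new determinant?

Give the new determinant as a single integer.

Answer: 15

Derivation:
det is linear in row 2: changing M[2][0] by delta changes det by delta * cofactor(2,0).
Cofactor C_20 = (-1)^(2+0) * minor(2,0) = -17
Entry delta = 1 - -3 = 4
Det delta = 4 * -17 = -68
New det = 83 + -68 = 15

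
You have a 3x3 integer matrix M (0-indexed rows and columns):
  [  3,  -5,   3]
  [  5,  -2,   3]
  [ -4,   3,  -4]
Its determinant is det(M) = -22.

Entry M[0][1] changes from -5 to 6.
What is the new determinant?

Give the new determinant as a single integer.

det is linear in row 0: changing M[0][1] by delta changes det by delta * cofactor(0,1).
Cofactor C_01 = (-1)^(0+1) * minor(0,1) = 8
Entry delta = 6 - -5 = 11
Det delta = 11 * 8 = 88
New det = -22 + 88 = 66

Answer: 66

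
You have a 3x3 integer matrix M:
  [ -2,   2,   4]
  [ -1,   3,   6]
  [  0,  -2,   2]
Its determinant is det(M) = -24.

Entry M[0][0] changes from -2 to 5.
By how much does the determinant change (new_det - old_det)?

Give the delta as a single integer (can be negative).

Cofactor C_00 = 18
Entry delta = 5 - -2 = 7
Det delta = entry_delta * cofactor = 7 * 18 = 126

Answer: 126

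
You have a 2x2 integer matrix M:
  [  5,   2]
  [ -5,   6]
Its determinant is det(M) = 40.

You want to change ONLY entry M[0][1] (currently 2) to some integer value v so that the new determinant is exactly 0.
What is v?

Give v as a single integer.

Answer: -6

Derivation:
det is linear in entry M[0][1]: det = old_det + (v - 2) * C_01
Cofactor C_01 = 5
Want det = 0: 40 + (v - 2) * 5 = 0
  (v - 2) = -40 / 5 = -8
  v = 2 + (-8) = -6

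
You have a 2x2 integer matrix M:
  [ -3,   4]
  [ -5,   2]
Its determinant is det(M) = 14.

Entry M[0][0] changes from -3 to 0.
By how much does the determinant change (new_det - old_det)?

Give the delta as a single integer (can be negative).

Answer: 6

Derivation:
Cofactor C_00 = 2
Entry delta = 0 - -3 = 3
Det delta = entry_delta * cofactor = 3 * 2 = 6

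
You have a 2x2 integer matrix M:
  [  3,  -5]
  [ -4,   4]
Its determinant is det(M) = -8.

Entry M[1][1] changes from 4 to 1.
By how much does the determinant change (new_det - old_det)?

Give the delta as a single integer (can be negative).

Answer: -9

Derivation:
Cofactor C_11 = 3
Entry delta = 1 - 4 = -3
Det delta = entry_delta * cofactor = -3 * 3 = -9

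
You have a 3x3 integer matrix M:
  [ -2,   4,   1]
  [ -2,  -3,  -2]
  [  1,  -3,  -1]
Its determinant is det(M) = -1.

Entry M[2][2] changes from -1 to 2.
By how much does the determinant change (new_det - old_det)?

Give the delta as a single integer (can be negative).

Cofactor C_22 = 14
Entry delta = 2 - -1 = 3
Det delta = entry_delta * cofactor = 3 * 14 = 42

Answer: 42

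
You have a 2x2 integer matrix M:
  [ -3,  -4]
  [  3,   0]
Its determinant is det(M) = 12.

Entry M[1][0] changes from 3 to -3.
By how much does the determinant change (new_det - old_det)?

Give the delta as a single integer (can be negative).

Cofactor C_10 = 4
Entry delta = -3 - 3 = -6
Det delta = entry_delta * cofactor = -6 * 4 = -24

Answer: -24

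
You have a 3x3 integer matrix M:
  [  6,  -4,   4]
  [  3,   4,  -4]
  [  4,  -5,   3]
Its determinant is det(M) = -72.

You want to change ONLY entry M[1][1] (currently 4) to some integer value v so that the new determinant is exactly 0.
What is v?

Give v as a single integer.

det is linear in entry M[1][1]: det = old_det + (v - 4) * C_11
Cofactor C_11 = 2
Want det = 0: -72 + (v - 4) * 2 = 0
  (v - 4) = 72 / 2 = 36
  v = 4 + (36) = 40

Answer: 40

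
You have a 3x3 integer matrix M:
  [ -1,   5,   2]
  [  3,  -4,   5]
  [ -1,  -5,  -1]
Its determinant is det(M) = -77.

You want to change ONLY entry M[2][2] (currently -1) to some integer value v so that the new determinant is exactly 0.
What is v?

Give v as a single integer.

det is linear in entry M[2][2]: det = old_det + (v - -1) * C_22
Cofactor C_22 = -11
Want det = 0: -77 + (v - -1) * -11 = 0
  (v - -1) = 77 / -11 = -7
  v = -1 + (-7) = -8

Answer: -8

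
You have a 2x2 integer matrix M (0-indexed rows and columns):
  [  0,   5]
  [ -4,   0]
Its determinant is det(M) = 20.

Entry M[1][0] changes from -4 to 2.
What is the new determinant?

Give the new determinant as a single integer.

Answer: -10

Derivation:
det is linear in row 1: changing M[1][0] by delta changes det by delta * cofactor(1,0).
Cofactor C_10 = (-1)^(1+0) * minor(1,0) = -5
Entry delta = 2 - -4 = 6
Det delta = 6 * -5 = -30
New det = 20 + -30 = -10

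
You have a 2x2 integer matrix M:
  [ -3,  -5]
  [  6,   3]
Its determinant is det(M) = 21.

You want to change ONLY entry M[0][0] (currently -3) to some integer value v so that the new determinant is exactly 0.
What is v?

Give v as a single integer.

Answer: -10

Derivation:
det is linear in entry M[0][0]: det = old_det + (v - -3) * C_00
Cofactor C_00 = 3
Want det = 0: 21 + (v - -3) * 3 = 0
  (v - -3) = -21 / 3 = -7
  v = -3 + (-7) = -10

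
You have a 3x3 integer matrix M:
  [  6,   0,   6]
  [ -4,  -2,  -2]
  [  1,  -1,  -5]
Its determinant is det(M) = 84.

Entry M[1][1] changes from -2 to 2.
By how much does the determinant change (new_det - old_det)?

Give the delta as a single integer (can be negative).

Cofactor C_11 = -36
Entry delta = 2 - -2 = 4
Det delta = entry_delta * cofactor = 4 * -36 = -144

Answer: -144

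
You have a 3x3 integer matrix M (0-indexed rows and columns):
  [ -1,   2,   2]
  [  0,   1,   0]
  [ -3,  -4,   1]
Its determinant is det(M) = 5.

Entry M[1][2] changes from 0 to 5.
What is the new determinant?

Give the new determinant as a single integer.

Answer: -45

Derivation:
det is linear in row 1: changing M[1][2] by delta changes det by delta * cofactor(1,2).
Cofactor C_12 = (-1)^(1+2) * minor(1,2) = -10
Entry delta = 5 - 0 = 5
Det delta = 5 * -10 = -50
New det = 5 + -50 = -45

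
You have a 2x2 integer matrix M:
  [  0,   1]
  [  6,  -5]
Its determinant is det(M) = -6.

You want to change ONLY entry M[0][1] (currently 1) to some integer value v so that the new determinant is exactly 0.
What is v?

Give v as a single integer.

det is linear in entry M[0][1]: det = old_det + (v - 1) * C_01
Cofactor C_01 = -6
Want det = 0: -6 + (v - 1) * -6 = 0
  (v - 1) = 6 / -6 = -1
  v = 1 + (-1) = 0

Answer: 0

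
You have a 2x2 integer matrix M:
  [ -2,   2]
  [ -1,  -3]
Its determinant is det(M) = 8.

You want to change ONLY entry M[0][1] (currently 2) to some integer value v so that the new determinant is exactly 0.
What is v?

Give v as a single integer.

det is linear in entry M[0][1]: det = old_det + (v - 2) * C_01
Cofactor C_01 = 1
Want det = 0: 8 + (v - 2) * 1 = 0
  (v - 2) = -8 / 1 = -8
  v = 2 + (-8) = -6

Answer: -6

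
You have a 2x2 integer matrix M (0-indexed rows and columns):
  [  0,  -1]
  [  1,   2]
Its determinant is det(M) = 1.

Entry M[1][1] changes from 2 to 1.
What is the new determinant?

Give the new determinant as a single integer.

Answer: 1

Derivation:
det is linear in row 1: changing M[1][1] by delta changes det by delta * cofactor(1,1).
Cofactor C_11 = (-1)^(1+1) * minor(1,1) = 0
Entry delta = 1 - 2 = -1
Det delta = -1 * 0 = 0
New det = 1 + 0 = 1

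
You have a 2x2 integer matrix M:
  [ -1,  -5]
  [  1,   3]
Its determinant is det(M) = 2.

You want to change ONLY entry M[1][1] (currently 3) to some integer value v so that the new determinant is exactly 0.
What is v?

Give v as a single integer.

Answer: 5

Derivation:
det is linear in entry M[1][1]: det = old_det + (v - 3) * C_11
Cofactor C_11 = -1
Want det = 0: 2 + (v - 3) * -1 = 0
  (v - 3) = -2 / -1 = 2
  v = 3 + (2) = 5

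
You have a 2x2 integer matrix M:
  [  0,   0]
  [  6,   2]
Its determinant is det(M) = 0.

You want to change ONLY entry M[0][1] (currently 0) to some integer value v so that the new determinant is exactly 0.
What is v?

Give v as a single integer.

Answer: 0

Derivation:
det is linear in entry M[0][1]: det = old_det + (v - 0) * C_01
Cofactor C_01 = -6
Want det = 0: 0 + (v - 0) * -6 = 0
  (v - 0) = 0 / -6 = 0
  v = 0 + (0) = 0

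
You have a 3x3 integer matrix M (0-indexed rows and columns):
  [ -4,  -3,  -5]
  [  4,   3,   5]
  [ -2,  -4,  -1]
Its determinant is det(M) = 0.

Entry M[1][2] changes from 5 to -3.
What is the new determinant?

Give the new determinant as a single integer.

Answer: 80

Derivation:
det is linear in row 1: changing M[1][2] by delta changes det by delta * cofactor(1,2).
Cofactor C_12 = (-1)^(1+2) * minor(1,2) = -10
Entry delta = -3 - 5 = -8
Det delta = -8 * -10 = 80
New det = 0 + 80 = 80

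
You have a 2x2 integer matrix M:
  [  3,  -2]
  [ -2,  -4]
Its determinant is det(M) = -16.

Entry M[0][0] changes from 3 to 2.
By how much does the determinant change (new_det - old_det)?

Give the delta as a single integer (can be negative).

Cofactor C_00 = -4
Entry delta = 2 - 3 = -1
Det delta = entry_delta * cofactor = -1 * -4 = 4

Answer: 4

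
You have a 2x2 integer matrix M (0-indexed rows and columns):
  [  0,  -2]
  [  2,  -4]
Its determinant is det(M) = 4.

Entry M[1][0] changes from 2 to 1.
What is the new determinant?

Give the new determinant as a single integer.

det is linear in row 1: changing M[1][0] by delta changes det by delta * cofactor(1,0).
Cofactor C_10 = (-1)^(1+0) * minor(1,0) = 2
Entry delta = 1 - 2 = -1
Det delta = -1 * 2 = -2
New det = 4 + -2 = 2

Answer: 2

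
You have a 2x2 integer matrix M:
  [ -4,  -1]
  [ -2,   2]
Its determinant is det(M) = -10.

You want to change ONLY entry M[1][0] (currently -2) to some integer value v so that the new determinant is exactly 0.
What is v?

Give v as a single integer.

Answer: 8

Derivation:
det is linear in entry M[1][0]: det = old_det + (v - -2) * C_10
Cofactor C_10 = 1
Want det = 0: -10 + (v - -2) * 1 = 0
  (v - -2) = 10 / 1 = 10
  v = -2 + (10) = 8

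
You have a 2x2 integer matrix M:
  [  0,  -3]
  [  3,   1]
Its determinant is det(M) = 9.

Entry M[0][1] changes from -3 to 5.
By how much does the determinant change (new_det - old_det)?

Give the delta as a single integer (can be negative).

Cofactor C_01 = -3
Entry delta = 5 - -3 = 8
Det delta = entry_delta * cofactor = 8 * -3 = -24

Answer: -24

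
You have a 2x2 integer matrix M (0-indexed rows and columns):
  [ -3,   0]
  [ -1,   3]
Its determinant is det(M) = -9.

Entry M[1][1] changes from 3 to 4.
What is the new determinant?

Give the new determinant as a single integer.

Answer: -12

Derivation:
det is linear in row 1: changing M[1][1] by delta changes det by delta * cofactor(1,1).
Cofactor C_11 = (-1)^(1+1) * minor(1,1) = -3
Entry delta = 4 - 3 = 1
Det delta = 1 * -3 = -3
New det = -9 + -3 = -12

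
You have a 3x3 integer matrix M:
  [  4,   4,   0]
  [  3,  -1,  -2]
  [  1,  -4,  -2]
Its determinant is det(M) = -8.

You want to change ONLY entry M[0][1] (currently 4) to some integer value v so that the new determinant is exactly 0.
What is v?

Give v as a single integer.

Answer: 6

Derivation:
det is linear in entry M[0][1]: det = old_det + (v - 4) * C_01
Cofactor C_01 = 4
Want det = 0: -8 + (v - 4) * 4 = 0
  (v - 4) = 8 / 4 = 2
  v = 4 + (2) = 6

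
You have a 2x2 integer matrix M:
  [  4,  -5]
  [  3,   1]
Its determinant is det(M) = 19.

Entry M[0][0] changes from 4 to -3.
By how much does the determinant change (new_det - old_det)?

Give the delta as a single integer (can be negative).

Cofactor C_00 = 1
Entry delta = -3 - 4 = -7
Det delta = entry_delta * cofactor = -7 * 1 = -7

Answer: -7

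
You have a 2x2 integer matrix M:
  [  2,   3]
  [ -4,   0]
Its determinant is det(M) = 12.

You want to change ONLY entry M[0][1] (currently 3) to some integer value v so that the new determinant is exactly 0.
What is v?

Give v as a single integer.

det is linear in entry M[0][1]: det = old_det + (v - 3) * C_01
Cofactor C_01 = 4
Want det = 0: 12 + (v - 3) * 4 = 0
  (v - 3) = -12 / 4 = -3
  v = 3 + (-3) = 0

Answer: 0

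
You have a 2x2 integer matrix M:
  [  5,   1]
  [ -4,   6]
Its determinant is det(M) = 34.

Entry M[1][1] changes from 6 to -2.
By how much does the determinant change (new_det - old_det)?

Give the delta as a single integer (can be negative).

Cofactor C_11 = 5
Entry delta = -2 - 6 = -8
Det delta = entry_delta * cofactor = -8 * 5 = -40

Answer: -40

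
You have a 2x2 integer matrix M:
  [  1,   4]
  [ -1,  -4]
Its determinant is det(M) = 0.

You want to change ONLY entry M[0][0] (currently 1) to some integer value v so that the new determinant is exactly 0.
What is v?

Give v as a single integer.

Answer: 1

Derivation:
det is linear in entry M[0][0]: det = old_det + (v - 1) * C_00
Cofactor C_00 = -4
Want det = 0: 0 + (v - 1) * -4 = 0
  (v - 1) = 0 / -4 = 0
  v = 1 + (0) = 1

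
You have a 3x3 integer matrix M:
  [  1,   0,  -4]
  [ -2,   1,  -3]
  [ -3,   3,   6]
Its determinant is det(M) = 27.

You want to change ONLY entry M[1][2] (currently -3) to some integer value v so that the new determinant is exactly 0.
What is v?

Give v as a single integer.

Answer: 6

Derivation:
det is linear in entry M[1][2]: det = old_det + (v - -3) * C_12
Cofactor C_12 = -3
Want det = 0: 27 + (v - -3) * -3 = 0
  (v - -3) = -27 / -3 = 9
  v = -3 + (9) = 6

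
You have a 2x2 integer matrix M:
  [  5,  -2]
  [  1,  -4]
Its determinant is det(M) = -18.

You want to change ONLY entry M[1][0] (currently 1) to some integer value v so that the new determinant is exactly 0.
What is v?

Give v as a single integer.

det is linear in entry M[1][0]: det = old_det + (v - 1) * C_10
Cofactor C_10 = 2
Want det = 0: -18 + (v - 1) * 2 = 0
  (v - 1) = 18 / 2 = 9
  v = 1 + (9) = 10

Answer: 10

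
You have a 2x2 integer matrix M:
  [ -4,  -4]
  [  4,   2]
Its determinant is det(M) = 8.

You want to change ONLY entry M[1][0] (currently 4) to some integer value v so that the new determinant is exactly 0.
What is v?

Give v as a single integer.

Answer: 2

Derivation:
det is linear in entry M[1][0]: det = old_det + (v - 4) * C_10
Cofactor C_10 = 4
Want det = 0: 8 + (v - 4) * 4 = 0
  (v - 4) = -8 / 4 = -2
  v = 4 + (-2) = 2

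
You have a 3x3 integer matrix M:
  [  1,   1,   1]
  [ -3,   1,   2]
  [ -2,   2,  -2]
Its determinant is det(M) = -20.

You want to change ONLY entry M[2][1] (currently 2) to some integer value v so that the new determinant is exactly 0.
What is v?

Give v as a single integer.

det is linear in entry M[2][1]: det = old_det + (v - 2) * C_21
Cofactor C_21 = -5
Want det = 0: -20 + (v - 2) * -5 = 0
  (v - 2) = 20 / -5 = -4
  v = 2 + (-4) = -2

Answer: -2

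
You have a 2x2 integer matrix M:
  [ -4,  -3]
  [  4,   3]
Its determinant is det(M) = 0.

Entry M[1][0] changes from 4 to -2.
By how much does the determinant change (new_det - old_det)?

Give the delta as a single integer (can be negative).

Answer: -18

Derivation:
Cofactor C_10 = 3
Entry delta = -2 - 4 = -6
Det delta = entry_delta * cofactor = -6 * 3 = -18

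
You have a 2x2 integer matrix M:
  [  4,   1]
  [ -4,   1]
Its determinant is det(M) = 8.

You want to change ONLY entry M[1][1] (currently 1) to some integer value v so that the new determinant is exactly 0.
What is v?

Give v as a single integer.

Answer: -1

Derivation:
det is linear in entry M[1][1]: det = old_det + (v - 1) * C_11
Cofactor C_11 = 4
Want det = 0: 8 + (v - 1) * 4 = 0
  (v - 1) = -8 / 4 = -2
  v = 1 + (-2) = -1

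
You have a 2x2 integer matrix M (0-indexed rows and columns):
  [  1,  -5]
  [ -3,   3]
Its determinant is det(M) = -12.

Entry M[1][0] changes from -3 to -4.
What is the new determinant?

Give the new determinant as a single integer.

Answer: -17

Derivation:
det is linear in row 1: changing M[1][0] by delta changes det by delta * cofactor(1,0).
Cofactor C_10 = (-1)^(1+0) * minor(1,0) = 5
Entry delta = -4 - -3 = -1
Det delta = -1 * 5 = -5
New det = -12 + -5 = -17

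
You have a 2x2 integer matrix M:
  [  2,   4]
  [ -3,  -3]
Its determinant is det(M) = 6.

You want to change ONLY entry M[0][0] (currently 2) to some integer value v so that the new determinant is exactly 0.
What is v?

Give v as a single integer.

det is linear in entry M[0][0]: det = old_det + (v - 2) * C_00
Cofactor C_00 = -3
Want det = 0: 6 + (v - 2) * -3 = 0
  (v - 2) = -6 / -3 = 2
  v = 2 + (2) = 4

Answer: 4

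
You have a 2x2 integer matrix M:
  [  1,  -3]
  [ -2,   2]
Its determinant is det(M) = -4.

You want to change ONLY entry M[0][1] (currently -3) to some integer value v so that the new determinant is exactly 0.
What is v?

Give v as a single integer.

Answer: -1

Derivation:
det is linear in entry M[0][1]: det = old_det + (v - -3) * C_01
Cofactor C_01 = 2
Want det = 0: -4 + (v - -3) * 2 = 0
  (v - -3) = 4 / 2 = 2
  v = -3 + (2) = -1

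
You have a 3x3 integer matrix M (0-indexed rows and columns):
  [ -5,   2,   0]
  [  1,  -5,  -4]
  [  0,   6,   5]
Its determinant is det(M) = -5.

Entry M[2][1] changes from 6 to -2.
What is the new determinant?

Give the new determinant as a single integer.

Answer: 155

Derivation:
det is linear in row 2: changing M[2][1] by delta changes det by delta * cofactor(2,1).
Cofactor C_21 = (-1)^(2+1) * minor(2,1) = -20
Entry delta = -2 - 6 = -8
Det delta = -8 * -20 = 160
New det = -5 + 160 = 155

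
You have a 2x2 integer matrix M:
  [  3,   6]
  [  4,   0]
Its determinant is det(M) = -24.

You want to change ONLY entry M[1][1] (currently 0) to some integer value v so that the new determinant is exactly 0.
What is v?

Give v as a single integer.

Answer: 8

Derivation:
det is linear in entry M[1][1]: det = old_det + (v - 0) * C_11
Cofactor C_11 = 3
Want det = 0: -24 + (v - 0) * 3 = 0
  (v - 0) = 24 / 3 = 8
  v = 0 + (8) = 8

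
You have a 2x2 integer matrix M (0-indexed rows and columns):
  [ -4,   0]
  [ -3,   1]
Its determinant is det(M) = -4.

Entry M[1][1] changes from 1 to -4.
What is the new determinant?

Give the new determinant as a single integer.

Answer: 16

Derivation:
det is linear in row 1: changing M[1][1] by delta changes det by delta * cofactor(1,1).
Cofactor C_11 = (-1)^(1+1) * minor(1,1) = -4
Entry delta = -4 - 1 = -5
Det delta = -5 * -4 = 20
New det = -4 + 20 = 16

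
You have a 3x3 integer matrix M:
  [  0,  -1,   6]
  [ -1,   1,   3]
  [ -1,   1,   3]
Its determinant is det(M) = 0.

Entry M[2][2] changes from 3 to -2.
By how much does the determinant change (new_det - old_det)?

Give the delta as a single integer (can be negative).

Cofactor C_22 = -1
Entry delta = -2 - 3 = -5
Det delta = entry_delta * cofactor = -5 * -1 = 5

Answer: 5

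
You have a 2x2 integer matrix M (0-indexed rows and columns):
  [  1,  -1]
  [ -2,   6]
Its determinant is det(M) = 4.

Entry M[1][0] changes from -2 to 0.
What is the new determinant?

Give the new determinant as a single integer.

Answer: 6

Derivation:
det is linear in row 1: changing M[1][0] by delta changes det by delta * cofactor(1,0).
Cofactor C_10 = (-1)^(1+0) * minor(1,0) = 1
Entry delta = 0 - -2 = 2
Det delta = 2 * 1 = 2
New det = 4 + 2 = 6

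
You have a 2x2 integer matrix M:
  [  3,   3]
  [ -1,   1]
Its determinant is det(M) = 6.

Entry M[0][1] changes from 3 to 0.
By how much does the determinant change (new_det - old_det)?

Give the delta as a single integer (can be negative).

Cofactor C_01 = 1
Entry delta = 0 - 3 = -3
Det delta = entry_delta * cofactor = -3 * 1 = -3

Answer: -3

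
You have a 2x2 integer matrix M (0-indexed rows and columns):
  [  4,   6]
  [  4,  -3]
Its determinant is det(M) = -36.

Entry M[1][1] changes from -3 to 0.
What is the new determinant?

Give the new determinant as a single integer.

det is linear in row 1: changing M[1][1] by delta changes det by delta * cofactor(1,1).
Cofactor C_11 = (-1)^(1+1) * minor(1,1) = 4
Entry delta = 0 - -3 = 3
Det delta = 3 * 4 = 12
New det = -36 + 12 = -24

Answer: -24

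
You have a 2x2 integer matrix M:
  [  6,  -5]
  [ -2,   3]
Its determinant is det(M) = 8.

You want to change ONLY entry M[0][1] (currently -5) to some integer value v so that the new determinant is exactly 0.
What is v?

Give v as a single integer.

det is linear in entry M[0][1]: det = old_det + (v - -5) * C_01
Cofactor C_01 = 2
Want det = 0: 8 + (v - -5) * 2 = 0
  (v - -5) = -8 / 2 = -4
  v = -5 + (-4) = -9

Answer: -9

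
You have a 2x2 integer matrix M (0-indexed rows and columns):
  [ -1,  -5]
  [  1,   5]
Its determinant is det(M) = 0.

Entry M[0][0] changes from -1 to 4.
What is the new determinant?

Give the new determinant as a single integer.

det is linear in row 0: changing M[0][0] by delta changes det by delta * cofactor(0,0).
Cofactor C_00 = (-1)^(0+0) * minor(0,0) = 5
Entry delta = 4 - -1 = 5
Det delta = 5 * 5 = 25
New det = 0 + 25 = 25

Answer: 25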